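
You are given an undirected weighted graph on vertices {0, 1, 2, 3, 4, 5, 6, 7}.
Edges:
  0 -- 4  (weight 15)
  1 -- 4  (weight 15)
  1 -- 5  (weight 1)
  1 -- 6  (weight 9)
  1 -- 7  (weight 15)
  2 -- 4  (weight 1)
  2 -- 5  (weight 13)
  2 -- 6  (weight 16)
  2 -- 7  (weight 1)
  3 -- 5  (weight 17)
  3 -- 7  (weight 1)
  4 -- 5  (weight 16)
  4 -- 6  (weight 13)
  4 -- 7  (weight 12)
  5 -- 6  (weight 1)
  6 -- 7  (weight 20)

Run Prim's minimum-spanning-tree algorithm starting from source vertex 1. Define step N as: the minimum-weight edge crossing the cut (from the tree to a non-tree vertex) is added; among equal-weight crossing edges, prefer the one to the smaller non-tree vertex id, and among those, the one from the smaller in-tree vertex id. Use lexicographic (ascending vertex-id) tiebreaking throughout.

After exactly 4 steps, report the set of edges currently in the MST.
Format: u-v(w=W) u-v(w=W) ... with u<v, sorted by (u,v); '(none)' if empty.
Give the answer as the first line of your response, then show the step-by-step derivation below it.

1-5(w=1) 2-4(w=1) 2-5(w=13) 5-6(w=1)

step 1: add edge 1-5 (w=1); MST = {1-5(w=1)}
step 2: add edge 5-6 (w=1); MST = {1-5(w=1) 5-6(w=1)}
step 3: add edge 2-5 (w=13); MST = {1-5(w=1) 2-5(w=13) 5-6(w=1)}
step 4: add edge 2-4 (w=1); MST = {1-5(w=1) 2-4(w=1) 2-5(w=13) 5-6(w=1)}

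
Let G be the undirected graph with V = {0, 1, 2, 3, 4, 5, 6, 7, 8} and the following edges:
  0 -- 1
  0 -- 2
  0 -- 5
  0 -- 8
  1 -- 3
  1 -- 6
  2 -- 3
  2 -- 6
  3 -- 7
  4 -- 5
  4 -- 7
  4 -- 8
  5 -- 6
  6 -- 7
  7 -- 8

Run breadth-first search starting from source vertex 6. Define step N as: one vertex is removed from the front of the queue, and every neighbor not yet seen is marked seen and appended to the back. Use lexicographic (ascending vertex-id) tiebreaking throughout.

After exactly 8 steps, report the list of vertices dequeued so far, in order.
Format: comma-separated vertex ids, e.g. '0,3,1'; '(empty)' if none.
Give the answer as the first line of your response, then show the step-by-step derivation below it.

6,1,2,5,7,0,3,4

step 1: dequeue 6; queue=[1,2,5,7]; order=6
step 2: dequeue 1; queue=[2,5,7,0,3]; order=6,1
step 3: dequeue 2; queue=[5,7,0,3]; order=6,1,2
step 4: dequeue 5; queue=[7,0,3,4]; order=6,1,2,5
step 5: dequeue 7; queue=[0,3,4,8]; order=6,1,2,5,7
step 6: dequeue 0; queue=[3,4,8]; order=6,1,2,5,7,0
step 7: dequeue 3; queue=[4,8]; order=6,1,2,5,7,0,3
step 8: dequeue 4; queue=[8]; order=6,1,2,5,7,0,3,4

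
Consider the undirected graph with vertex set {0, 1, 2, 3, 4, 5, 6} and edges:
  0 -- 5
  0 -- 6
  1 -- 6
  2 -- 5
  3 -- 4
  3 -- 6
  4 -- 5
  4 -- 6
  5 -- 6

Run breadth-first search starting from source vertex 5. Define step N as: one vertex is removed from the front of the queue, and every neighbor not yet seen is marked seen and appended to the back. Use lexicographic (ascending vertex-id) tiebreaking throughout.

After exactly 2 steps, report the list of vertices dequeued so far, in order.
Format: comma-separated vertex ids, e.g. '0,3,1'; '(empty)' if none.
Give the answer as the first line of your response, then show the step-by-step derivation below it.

5,0

step 1: dequeue 5; queue=[0,2,4,6]; order=5
step 2: dequeue 0; queue=[2,4,6]; order=5,0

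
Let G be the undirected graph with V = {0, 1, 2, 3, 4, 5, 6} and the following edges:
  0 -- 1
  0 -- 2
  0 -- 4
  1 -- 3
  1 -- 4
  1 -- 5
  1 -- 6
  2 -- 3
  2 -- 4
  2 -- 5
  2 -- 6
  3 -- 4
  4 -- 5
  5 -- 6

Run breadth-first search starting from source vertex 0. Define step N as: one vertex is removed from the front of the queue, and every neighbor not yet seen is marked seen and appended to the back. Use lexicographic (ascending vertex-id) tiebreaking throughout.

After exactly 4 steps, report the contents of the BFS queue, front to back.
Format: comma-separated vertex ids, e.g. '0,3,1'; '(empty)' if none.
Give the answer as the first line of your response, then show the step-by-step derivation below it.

3,5,6

step 1: dequeue 0; queue=[1,2,4]; order=0
step 2: dequeue 1; queue=[2,4,3,5,6]; order=0,1
step 3: dequeue 2; queue=[4,3,5,6]; order=0,1,2
step 4: dequeue 4; queue=[3,5,6]; order=0,1,2,4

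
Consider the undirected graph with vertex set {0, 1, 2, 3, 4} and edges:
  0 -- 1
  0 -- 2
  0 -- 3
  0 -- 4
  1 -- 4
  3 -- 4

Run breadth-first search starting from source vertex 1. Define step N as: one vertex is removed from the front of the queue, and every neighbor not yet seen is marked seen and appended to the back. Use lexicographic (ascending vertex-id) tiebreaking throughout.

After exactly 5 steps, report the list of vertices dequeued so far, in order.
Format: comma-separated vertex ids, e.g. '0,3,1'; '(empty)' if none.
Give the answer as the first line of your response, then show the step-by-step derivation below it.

1,0,4,2,3

step 1: dequeue 1; queue=[0,4]; order=1
step 2: dequeue 0; queue=[4,2,3]; order=1,0
step 3: dequeue 4; queue=[2,3]; order=1,0,4
step 4: dequeue 2; queue=[3]; order=1,0,4,2
step 5: dequeue 3; queue=[(empty)]; order=1,0,4,2,3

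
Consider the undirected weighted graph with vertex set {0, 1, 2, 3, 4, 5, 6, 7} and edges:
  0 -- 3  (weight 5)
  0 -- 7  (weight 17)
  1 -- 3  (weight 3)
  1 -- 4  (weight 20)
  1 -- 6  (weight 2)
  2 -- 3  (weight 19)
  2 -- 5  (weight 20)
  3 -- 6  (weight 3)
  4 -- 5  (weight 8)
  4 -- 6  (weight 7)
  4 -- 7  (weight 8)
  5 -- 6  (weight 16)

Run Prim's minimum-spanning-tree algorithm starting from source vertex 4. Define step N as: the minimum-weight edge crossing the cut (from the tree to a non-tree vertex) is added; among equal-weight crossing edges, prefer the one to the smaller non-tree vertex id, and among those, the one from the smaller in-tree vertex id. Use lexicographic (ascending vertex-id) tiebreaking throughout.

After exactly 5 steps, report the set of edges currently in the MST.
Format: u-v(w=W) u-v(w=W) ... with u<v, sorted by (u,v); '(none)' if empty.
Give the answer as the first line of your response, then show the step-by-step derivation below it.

0-3(w=5) 1-3(w=3) 1-6(w=2) 4-5(w=8) 4-6(w=7)

step 1: add edge 4-6 (w=7); MST = {4-6(w=7)}
step 2: add edge 1-6 (w=2); MST = {1-6(w=2) 4-6(w=7)}
step 3: add edge 1-3 (w=3); MST = {1-3(w=3) 1-6(w=2) 4-6(w=7)}
step 4: add edge 0-3 (w=5); MST = {0-3(w=5) 1-3(w=3) 1-6(w=2) 4-6(w=7)}
step 5: add edge 4-5 (w=8); MST = {0-3(w=5) 1-3(w=3) 1-6(w=2) 4-5(w=8) 4-6(w=7)}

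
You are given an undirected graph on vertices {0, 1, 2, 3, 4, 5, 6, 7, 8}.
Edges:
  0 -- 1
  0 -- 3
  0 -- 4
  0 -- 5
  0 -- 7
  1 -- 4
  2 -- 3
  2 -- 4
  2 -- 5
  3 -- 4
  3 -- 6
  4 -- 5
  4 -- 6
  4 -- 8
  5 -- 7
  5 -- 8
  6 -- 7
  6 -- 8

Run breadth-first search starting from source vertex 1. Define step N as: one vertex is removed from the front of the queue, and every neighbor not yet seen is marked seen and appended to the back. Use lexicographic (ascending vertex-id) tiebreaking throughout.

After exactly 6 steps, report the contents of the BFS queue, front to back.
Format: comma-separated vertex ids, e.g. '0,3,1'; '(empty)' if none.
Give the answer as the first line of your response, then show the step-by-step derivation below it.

2,6,8

step 1: dequeue 1; queue=[0,4]; order=1
step 2: dequeue 0; queue=[4,3,5,7]; order=1,0
step 3: dequeue 4; queue=[3,5,7,2,6,8]; order=1,0,4
step 4: dequeue 3; queue=[5,7,2,6,8]; order=1,0,4,3
step 5: dequeue 5; queue=[7,2,6,8]; order=1,0,4,3,5
step 6: dequeue 7; queue=[2,6,8]; order=1,0,4,3,5,7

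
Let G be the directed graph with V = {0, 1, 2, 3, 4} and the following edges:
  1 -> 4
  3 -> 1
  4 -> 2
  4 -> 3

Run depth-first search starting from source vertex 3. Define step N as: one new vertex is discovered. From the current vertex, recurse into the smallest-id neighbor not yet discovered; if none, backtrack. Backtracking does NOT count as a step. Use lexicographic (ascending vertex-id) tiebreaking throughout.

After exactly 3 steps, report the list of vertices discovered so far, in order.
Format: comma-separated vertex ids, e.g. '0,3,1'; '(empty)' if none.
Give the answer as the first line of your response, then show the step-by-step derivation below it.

3,1,4

step 1: discover 3; path=3; order=3
step 2: discover 1; path=3>1; order=3,1
step 3: discover 4; path=3>1>4; order=3,1,4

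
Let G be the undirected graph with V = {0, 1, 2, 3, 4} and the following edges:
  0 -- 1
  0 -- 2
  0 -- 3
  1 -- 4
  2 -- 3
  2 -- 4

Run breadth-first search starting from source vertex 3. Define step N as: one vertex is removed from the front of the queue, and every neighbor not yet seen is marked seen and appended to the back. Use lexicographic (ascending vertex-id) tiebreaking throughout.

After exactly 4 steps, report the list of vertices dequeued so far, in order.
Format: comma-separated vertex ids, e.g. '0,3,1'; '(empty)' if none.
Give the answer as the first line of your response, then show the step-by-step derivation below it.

3,0,2,1

step 1: dequeue 3; queue=[0,2]; order=3
step 2: dequeue 0; queue=[2,1]; order=3,0
step 3: dequeue 2; queue=[1,4]; order=3,0,2
step 4: dequeue 1; queue=[4]; order=3,0,2,1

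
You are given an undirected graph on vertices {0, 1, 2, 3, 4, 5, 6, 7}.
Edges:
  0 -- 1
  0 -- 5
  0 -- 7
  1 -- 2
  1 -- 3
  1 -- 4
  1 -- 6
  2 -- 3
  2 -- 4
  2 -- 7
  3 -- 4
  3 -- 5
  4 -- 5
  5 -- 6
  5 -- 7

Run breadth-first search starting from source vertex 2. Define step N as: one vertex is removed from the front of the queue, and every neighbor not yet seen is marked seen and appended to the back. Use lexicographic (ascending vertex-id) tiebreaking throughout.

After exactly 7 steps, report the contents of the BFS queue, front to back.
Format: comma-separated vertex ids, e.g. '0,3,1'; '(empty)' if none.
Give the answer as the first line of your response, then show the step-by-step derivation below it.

5

step 1: dequeue 2; queue=[1,3,4,7]; order=2
step 2: dequeue 1; queue=[3,4,7,0,6]; order=2,1
step 3: dequeue 3; queue=[4,7,0,6,5]; order=2,1,3
step 4: dequeue 4; queue=[7,0,6,5]; order=2,1,3,4
step 5: dequeue 7; queue=[0,6,5]; order=2,1,3,4,7
step 6: dequeue 0; queue=[6,5]; order=2,1,3,4,7,0
step 7: dequeue 6; queue=[5]; order=2,1,3,4,7,0,6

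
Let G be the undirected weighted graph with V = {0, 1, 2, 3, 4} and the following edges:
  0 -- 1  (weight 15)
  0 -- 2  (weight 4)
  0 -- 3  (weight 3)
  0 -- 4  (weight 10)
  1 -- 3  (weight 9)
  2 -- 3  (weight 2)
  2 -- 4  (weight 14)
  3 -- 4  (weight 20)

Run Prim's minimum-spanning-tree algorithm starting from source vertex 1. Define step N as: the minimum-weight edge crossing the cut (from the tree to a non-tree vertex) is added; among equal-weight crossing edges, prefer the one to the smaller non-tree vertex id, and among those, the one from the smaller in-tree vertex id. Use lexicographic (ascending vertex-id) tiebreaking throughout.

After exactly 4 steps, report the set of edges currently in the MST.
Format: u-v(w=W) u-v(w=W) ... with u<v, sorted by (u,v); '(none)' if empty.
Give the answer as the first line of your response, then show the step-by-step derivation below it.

0-3(w=3) 0-4(w=10) 1-3(w=9) 2-3(w=2)

step 1: add edge 1-3 (w=9); MST = {1-3(w=9)}
step 2: add edge 2-3 (w=2); MST = {1-3(w=9) 2-3(w=2)}
step 3: add edge 0-3 (w=3); MST = {0-3(w=3) 1-3(w=9) 2-3(w=2)}
step 4: add edge 0-4 (w=10); MST = {0-3(w=3) 0-4(w=10) 1-3(w=9) 2-3(w=2)}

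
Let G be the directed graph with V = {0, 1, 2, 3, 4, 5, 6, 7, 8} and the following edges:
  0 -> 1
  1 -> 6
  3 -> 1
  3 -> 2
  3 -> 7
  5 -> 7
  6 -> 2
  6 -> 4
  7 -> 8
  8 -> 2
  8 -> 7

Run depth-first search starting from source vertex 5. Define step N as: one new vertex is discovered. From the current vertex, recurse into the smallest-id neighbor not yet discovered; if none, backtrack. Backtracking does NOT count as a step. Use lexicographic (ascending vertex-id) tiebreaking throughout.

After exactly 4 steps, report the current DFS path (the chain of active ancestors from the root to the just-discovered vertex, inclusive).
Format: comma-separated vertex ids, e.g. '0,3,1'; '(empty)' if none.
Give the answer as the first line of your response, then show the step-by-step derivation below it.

5,7,8,2

step 1: discover 5; path=5; order=5
step 2: discover 7; path=5>7; order=5,7
step 3: discover 8; path=5>7>8; order=5,7,8
step 4: discover 2; path=5>7>8>2; order=5,7,8,2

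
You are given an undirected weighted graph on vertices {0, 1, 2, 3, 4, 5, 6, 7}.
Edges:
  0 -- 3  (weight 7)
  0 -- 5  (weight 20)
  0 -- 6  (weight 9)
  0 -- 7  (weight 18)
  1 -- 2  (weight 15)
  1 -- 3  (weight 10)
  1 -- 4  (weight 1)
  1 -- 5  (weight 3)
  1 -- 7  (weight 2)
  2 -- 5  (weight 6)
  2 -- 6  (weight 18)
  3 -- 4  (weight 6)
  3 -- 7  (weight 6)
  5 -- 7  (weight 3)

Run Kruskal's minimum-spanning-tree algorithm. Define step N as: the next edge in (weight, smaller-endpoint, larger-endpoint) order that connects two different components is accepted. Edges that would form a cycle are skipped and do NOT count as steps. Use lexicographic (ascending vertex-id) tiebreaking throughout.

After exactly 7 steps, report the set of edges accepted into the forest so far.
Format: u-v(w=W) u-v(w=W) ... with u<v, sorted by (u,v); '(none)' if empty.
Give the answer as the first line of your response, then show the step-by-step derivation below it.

0-3(w=7) 0-6(w=9) 1-4(w=1) 1-5(w=3) 1-7(w=2) 2-5(w=6) 3-4(w=6)

step 1: add edge 1-4 (w=1); MST = {1-4(w=1)}
step 2: add edge 1-7 (w=2); MST = {1-4(w=1) 1-7(w=2)}
step 3: add edge 1-5 (w=3); MST = {1-4(w=1) 1-5(w=3) 1-7(w=2)}
step 4: add edge 2-5 (w=6); MST = {1-4(w=1) 1-5(w=3) 1-7(w=2) 2-5(w=6)}
step 5: add edge 3-4 (w=6); MST = {1-4(w=1) 1-5(w=3) 1-7(w=2) 2-5(w=6) 3-4(w=6)}
step 6: add edge 0-3 (w=7); MST = {0-3(w=7) 1-4(w=1) 1-5(w=3) 1-7(w=2) 2-5(w=6) 3-4(w=6)}
step 7: add edge 0-6 (w=9); MST = {0-3(w=7) 0-6(w=9) 1-4(w=1) 1-5(w=3) 1-7(w=2) 2-5(w=6) 3-4(w=6)}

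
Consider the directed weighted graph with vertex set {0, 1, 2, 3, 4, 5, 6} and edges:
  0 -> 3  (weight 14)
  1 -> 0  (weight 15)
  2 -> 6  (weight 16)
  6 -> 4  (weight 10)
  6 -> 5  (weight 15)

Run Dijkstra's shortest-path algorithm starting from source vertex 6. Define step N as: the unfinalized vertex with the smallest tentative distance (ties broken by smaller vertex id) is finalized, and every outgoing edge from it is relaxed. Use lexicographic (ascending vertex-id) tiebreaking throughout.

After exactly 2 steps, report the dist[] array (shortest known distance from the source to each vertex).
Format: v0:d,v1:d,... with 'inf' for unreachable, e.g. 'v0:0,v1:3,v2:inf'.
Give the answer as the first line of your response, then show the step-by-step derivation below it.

v0:inf,v1:inf,v2:inf,v3:inf,v4:10,v5:15,v6:0

step 1: dist = v0:inf,v1:inf,v2:inf,v3:inf,v4:10,v5:15,v6:0
step 2: dist = v0:inf,v1:inf,v2:inf,v3:inf,v4:10,v5:15,v6:0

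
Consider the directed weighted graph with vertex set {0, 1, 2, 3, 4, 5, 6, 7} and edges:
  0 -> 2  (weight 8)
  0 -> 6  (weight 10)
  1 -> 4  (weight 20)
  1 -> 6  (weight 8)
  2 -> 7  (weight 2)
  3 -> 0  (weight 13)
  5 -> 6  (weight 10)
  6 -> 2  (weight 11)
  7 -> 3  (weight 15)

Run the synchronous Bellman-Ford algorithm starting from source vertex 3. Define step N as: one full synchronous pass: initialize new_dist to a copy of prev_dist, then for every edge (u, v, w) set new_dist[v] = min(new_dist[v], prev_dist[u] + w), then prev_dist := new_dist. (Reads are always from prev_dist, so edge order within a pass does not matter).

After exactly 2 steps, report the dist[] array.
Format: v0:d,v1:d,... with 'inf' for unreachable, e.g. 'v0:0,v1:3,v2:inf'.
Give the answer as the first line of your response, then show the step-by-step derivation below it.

v0:13,v1:inf,v2:21,v3:0,v4:inf,v5:inf,v6:23,v7:inf

step 1: dist = v0:13,v1:inf,v2:inf,v3:0,v4:inf,v5:inf,v6:inf,v7:inf
step 2: dist = v0:13,v1:inf,v2:21,v3:0,v4:inf,v5:inf,v6:23,v7:inf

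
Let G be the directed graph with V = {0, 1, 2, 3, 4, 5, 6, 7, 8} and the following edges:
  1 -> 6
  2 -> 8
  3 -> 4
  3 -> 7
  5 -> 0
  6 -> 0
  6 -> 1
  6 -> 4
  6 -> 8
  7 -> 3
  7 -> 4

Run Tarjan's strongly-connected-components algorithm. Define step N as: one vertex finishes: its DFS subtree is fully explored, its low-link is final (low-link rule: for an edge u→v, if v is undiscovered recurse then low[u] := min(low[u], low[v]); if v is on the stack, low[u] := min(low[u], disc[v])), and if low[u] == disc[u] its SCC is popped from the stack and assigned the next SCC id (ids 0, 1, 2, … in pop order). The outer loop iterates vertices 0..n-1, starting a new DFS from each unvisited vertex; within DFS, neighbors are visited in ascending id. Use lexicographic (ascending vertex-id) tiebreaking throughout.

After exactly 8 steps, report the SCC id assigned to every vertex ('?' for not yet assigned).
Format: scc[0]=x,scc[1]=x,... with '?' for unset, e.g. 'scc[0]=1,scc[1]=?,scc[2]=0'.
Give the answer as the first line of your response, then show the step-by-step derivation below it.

scc[0]=0,scc[1]=3,scc[2]=4,scc[3]=5,scc[4]=1,scc[5]=?,scc[6]=3,scc[7]=5,scc[8]=2

step 1: low=(low[0]=0,low[1]=?,low[2]=?,low[3]=?,low[4]=?,low[5]=?,low[6]=?,low[7]=?,low[8]=?); scc=(scc[0]=0,scc[1]=?,scc[2]=?,scc[3]=?,scc[4]=?,scc[5]=?,scc[6]=?,scc[7]=?,scc[8]=?)
step 2: low=(low[0]=0,low[1]=1,low[2]=?,low[3]=?,low[4]=3,low[5]=?,low[6]=1,low[7]=?,low[8]=?); scc=(scc[0]=0,scc[1]=?,scc[2]=?,scc[3]=?,scc[4]=1,scc[5]=?,scc[6]=?,scc[7]=?,scc[8]=?)
step 3: low=(low[0]=0,low[1]=1,low[2]=?,low[3]=?,low[4]=3,low[5]=?,low[6]=1,low[7]=?,low[8]=4); scc=(scc[0]=0,scc[1]=?,scc[2]=?,scc[3]=?,scc[4]=1,scc[5]=?,scc[6]=?,scc[7]=?,scc[8]=2)
step 4: low=(low[0]=0,low[1]=1,low[2]=?,low[3]=?,low[4]=3,low[5]=?,low[6]=1,low[7]=?,low[8]=4); scc=(scc[0]=0,scc[1]=?,scc[2]=?,scc[3]=?,scc[4]=1,scc[5]=?,scc[6]=?,scc[7]=?,scc[8]=2)
step 5: low=(low[0]=0,low[1]=1,low[2]=?,low[3]=?,low[4]=3,low[5]=?,low[6]=1,low[7]=?,low[8]=4); scc=(scc[0]=0,scc[1]=3,scc[2]=?,scc[3]=?,scc[4]=1,scc[5]=?,scc[6]=3,scc[7]=?,scc[8]=2)
step 6: low=(low[0]=0,low[1]=1,low[2]=5,low[3]=?,low[4]=3,low[5]=?,low[6]=1,low[7]=?,low[8]=4); scc=(scc[0]=0,scc[1]=3,scc[2]=4,scc[3]=?,scc[4]=1,scc[5]=?,scc[6]=3,scc[7]=?,scc[8]=2)
step 7: low=(low[0]=0,low[1]=1,low[2]=5,low[3]=6,low[4]=3,low[5]=?,low[6]=1,low[7]=6,low[8]=4); scc=(scc[0]=0,scc[1]=3,scc[2]=4,scc[3]=?,scc[4]=1,scc[5]=?,scc[6]=3,scc[7]=?,scc[8]=2)
step 8: low=(low[0]=0,low[1]=1,low[2]=5,low[3]=6,low[4]=3,low[5]=?,low[6]=1,low[7]=6,low[8]=4); scc=(scc[0]=0,scc[1]=3,scc[2]=4,scc[3]=5,scc[4]=1,scc[5]=?,scc[6]=3,scc[7]=5,scc[8]=2)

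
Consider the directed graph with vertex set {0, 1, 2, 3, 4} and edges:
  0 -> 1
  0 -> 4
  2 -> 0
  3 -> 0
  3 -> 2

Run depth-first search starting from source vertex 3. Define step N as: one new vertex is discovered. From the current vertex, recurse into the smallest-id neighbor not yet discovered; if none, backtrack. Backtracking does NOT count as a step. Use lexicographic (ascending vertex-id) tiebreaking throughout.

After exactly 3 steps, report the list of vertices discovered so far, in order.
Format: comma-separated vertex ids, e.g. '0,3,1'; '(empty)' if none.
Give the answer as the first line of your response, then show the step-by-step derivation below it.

3,0,1

step 1: discover 3; path=3; order=3
step 2: discover 0; path=3>0; order=3,0
step 3: discover 1; path=3>0>1; order=3,0,1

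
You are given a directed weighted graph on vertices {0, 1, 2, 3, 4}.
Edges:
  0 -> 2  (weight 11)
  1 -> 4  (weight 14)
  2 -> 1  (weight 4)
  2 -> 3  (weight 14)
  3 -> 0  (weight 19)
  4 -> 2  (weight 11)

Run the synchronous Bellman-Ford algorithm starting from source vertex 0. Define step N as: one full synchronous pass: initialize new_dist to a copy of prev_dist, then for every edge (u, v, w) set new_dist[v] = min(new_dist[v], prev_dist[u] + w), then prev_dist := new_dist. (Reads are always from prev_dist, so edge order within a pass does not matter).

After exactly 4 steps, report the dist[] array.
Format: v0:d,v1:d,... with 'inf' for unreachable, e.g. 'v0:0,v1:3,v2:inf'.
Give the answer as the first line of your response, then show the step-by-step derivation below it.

v0:0,v1:15,v2:11,v3:25,v4:29

step 1: dist = v0:0,v1:inf,v2:11,v3:inf,v4:inf
step 2: dist = v0:0,v1:15,v2:11,v3:25,v4:inf
step 3: dist = v0:0,v1:15,v2:11,v3:25,v4:29
step 4: dist = v0:0,v1:15,v2:11,v3:25,v4:29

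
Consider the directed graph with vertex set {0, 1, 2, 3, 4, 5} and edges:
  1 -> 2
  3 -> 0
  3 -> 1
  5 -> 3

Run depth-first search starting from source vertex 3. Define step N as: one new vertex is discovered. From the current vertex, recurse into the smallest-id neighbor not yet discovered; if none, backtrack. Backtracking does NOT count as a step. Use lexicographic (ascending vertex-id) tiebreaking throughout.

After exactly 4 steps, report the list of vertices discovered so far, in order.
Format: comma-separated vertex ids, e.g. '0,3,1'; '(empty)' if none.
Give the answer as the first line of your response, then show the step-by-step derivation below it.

3,0,1,2

step 1: discover 3; path=3; order=3
step 2: discover 0; path=3>0; order=3,0
step 3: discover 1; path=3>1; order=3,0,1
step 4: discover 2; path=3>1>2; order=3,0,1,2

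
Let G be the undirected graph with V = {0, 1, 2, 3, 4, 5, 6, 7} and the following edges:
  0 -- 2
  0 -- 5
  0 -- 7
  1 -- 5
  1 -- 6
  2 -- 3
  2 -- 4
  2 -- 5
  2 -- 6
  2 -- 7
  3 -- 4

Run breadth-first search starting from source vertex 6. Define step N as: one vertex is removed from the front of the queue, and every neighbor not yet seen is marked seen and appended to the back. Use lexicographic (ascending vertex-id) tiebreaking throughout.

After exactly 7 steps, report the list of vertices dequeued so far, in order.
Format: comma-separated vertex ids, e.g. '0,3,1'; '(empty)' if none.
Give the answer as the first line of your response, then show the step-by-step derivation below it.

6,1,2,5,0,3,4

step 1: dequeue 6; queue=[1,2]; order=6
step 2: dequeue 1; queue=[2,5]; order=6,1
step 3: dequeue 2; queue=[5,0,3,4,7]; order=6,1,2
step 4: dequeue 5; queue=[0,3,4,7]; order=6,1,2,5
step 5: dequeue 0; queue=[3,4,7]; order=6,1,2,5,0
step 6: dequeue 3; queue=[4,7]; order=6,1,2,5,0,3
step 7: dequeue 4; queue=[7]; order=6,1,2,5,0,3,4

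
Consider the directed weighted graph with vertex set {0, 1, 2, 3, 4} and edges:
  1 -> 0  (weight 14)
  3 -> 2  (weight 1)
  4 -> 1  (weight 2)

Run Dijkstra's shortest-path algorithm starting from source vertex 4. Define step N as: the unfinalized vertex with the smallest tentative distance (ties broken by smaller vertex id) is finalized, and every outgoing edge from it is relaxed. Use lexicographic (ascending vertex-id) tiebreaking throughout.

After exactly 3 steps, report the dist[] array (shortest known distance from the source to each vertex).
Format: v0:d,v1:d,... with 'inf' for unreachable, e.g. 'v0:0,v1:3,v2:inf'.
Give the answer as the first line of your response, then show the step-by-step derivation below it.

v0:16,v1:2,v2:inf,v3:inf,v4:0

step 1: dist = v0:inf,v1:2,v2:inf,v3:inf,v4:0
step 2: dist = v0:16,v1:2,v2:inf,v3:inf,v4:0
step 3: dist = v0:16,v1:2,v2:inf,v3:inf,v4:0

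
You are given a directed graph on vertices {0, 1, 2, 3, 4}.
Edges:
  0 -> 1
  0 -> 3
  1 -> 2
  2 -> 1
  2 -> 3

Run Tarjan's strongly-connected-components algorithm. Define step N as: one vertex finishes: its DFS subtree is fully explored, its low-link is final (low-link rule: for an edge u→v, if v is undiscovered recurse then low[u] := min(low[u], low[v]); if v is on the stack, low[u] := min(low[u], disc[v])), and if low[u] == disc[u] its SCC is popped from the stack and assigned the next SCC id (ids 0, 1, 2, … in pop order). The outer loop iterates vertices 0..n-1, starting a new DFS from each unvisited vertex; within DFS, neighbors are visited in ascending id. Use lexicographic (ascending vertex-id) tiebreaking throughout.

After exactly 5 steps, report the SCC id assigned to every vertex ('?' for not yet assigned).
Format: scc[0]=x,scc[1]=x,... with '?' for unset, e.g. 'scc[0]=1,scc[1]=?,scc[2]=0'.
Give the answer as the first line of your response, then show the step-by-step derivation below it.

scc[0]=2,scc[1]=1,scc[2]=1,scc[3]=0,scc[4]=3

step 1: low=(low[0]=0,low[1]=1,low[2]=1,low[3]=3,low[4]=?); scc=(scc[0]=?,scc[1]=?,scc[2]=?,scc[3]=0,scc[4]=?)
step 2: low=(low[0]=0,low[1]=1,low[2]=1,low[3]=3,low[4]=?); scc=(scc[0]=?,scc[1]=?,scc[2]=?,scc[3]=0,scc[4]=?)
step 3: low=(low[0]=0,low[1]=1,low[2]=1,low[3]=3,low[4]=?); scc=(scc[0]=?,scc[1]=1,scc[2]=1,scc[3]=0,scc[4]=?)
step 4: low=(low[0]=0,low[1]=1,low[2]=1,low[3]=3,low[4]=?); scc=(scc[0]=2,scc[1]=1,scc[2]=1,scc[3]=0,scc[4]=?)
step 5: low=(low[0]=0,low[1]=1,low[2]=1,low[3]=3,low[4]=4); scc=(scc[0]=2,scc[1]=1,scc[2]=1,scc[3]=0,scc[4]=3)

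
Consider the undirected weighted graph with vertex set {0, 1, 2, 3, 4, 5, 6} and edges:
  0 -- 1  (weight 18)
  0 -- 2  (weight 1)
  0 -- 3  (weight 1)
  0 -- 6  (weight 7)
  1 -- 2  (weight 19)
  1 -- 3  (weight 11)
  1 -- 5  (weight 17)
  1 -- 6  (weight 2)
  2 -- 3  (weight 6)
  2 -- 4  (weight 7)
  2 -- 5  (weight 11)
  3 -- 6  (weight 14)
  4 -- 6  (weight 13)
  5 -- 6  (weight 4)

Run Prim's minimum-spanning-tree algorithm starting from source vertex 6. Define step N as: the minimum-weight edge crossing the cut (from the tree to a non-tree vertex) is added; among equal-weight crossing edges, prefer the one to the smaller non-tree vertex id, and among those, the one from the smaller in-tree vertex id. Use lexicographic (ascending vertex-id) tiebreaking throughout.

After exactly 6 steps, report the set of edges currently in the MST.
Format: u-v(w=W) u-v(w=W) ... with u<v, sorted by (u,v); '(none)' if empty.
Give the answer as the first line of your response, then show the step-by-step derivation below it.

0-2(w=1) 0-3(w=1) 0-6(w=7) 1-6(w=2) 2-4(w=7) 5-6(w=4)

step 1: add edge 1-6 (w=2); MST = {1-6(w=2)}
step 2: add edge 5-6 (w=4); MST = {1-6(w=2) 5-6(w=4)}
step 3: add edge 0-6 (w=7); MST = {0-6(w=7) 1-6(w=2) 5-6(w=4)}
step 4: add edge 0-2 (w=1); MST = {0-2(w=1) 0-6(w=7) 1-6(w=2) 5-6(w=4)}
step 5: add edge 0-3 (w=1); MST = {0-2(w=1) 0-3(w=1) 0-6(w=7) 1-6(w=2) 5-6(w=4)}
step 6: add edge 2-4 (w=7); MST = {0-2(w=1) 0-3(w=1) 0-6(w=7) 1-6(w=2) 2-4(w=7) 5-6(w=4)}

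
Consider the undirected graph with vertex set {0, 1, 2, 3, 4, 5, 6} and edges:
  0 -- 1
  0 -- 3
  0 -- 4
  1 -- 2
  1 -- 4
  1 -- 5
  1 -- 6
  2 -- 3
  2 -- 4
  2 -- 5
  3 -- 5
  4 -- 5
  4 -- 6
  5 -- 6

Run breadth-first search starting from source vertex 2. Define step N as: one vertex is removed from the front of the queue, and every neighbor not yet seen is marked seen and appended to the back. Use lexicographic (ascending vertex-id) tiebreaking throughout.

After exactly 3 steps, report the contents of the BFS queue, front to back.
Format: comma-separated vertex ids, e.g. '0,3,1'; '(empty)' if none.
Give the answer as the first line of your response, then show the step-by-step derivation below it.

4,5,0,6

step 1: dequeue 2; queue=[1,3,4,5]; order=2
step 2: dequeue 1; queue=[3,4,5,0,6]; order=2,1
step 3: dequeue 3; queue=[4,5,0,6]; order=2,1,3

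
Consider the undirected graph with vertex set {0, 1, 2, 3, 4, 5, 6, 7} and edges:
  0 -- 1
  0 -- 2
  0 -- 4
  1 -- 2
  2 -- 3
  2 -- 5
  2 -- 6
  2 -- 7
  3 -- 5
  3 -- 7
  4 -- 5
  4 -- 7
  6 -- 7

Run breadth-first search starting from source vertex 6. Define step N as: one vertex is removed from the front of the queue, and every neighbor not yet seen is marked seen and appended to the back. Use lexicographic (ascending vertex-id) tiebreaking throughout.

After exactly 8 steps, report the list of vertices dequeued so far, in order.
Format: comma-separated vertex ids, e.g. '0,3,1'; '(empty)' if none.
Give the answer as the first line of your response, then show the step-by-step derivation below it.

6,2,7,0,1,3,5,4

step 1: dequeue 6; queue=[2,7]; order=6
step 2: dequeue 2; queue=[7,0,1,3,5]; order=6,2
step 3: dequeue 7; queue=[0,1,3,5,4]; order=6,2,7
step 4: dequeue 0; queue=[1,3,5,4]; order=6,2,7,0
step 5: dequeue 1; queue=[3,5,4]; order=6,2,7,0,1
step 6: dequeue 3; queue=[5,4]; order=6,2,7,0,1,3
step 7: dequeue 5; queue=[4]; order=6,2,7,0,1,3,5
step 8: dequeue 4; queue=[(empty)]; order=6,2,7,0,1,3,5,4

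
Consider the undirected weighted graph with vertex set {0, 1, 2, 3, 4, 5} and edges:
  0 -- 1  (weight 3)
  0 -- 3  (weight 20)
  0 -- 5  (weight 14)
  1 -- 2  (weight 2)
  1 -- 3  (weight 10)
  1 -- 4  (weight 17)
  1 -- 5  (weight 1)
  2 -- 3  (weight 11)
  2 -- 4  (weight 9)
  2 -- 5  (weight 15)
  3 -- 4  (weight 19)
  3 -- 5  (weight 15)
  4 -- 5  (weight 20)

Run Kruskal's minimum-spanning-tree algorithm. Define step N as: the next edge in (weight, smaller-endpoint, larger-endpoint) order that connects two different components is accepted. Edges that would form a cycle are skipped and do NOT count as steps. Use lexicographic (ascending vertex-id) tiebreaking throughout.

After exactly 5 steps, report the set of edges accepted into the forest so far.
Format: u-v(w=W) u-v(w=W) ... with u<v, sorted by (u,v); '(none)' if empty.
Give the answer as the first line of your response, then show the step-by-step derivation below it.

0-1(w=3) 1-2(w=2) 1-3(w=10) 1-5(w=1) 2-4(w=9)

step 1: add edge 1-5 (w=1); MST = {1-5(w=1)}
step 2: add edge 1-2 (w=2); MST = {1-2(w=2) 1-5(w=1)}
step 3: add edge 0-1 (w=3); MST = {0-1(w=3) 1-2(w=2) 1-5(w=1)}
step 4: add edge 2-4 (w=9); MST = {0-1(w=3) 1-2(w=2) 1-5(w=1) 2-4(w=9)}
step 5: add edge 1-3 (w=10); MST = {0-1(w=3) 1-2(w=2) 1-3(w=10) 1-5(w=1) 2-4(w=9)}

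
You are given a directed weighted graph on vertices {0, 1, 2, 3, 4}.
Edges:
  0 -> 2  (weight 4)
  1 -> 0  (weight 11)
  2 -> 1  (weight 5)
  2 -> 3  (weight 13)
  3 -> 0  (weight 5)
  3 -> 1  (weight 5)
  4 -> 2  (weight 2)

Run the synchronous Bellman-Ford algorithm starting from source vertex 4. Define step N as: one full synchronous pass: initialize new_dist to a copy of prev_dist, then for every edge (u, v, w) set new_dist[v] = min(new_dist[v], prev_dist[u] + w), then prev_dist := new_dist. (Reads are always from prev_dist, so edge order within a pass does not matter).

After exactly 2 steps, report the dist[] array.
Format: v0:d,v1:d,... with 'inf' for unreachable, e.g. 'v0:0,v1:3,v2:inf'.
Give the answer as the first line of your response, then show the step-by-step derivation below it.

v0:inf,v1:7,v2:2,v3:15,v4:0

step 1: dist = v0:inf,v1:inf,v2:2,v3:inf,v4:0
step 2: dist = v0:inf,v1:7,v2:2,v3:15,v4:0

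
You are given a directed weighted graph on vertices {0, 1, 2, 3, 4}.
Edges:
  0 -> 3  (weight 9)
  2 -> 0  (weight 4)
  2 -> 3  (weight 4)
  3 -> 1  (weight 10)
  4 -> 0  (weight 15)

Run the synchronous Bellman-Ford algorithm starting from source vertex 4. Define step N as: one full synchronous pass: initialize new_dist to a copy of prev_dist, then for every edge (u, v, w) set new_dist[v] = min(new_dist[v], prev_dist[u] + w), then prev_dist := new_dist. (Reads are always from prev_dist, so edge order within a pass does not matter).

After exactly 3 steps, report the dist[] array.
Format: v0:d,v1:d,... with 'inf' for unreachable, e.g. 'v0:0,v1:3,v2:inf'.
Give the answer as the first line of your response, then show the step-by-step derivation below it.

v0:15,v1:34,v2:inf,v3:24,v4:0

step 1: dist = v0:15,v1:inf,v2:inf,v3:inf,v4:0
step 2: dist = v0:15,v1:inf,v2:inf,v3:24,v4:0
step 3: dist = v0:15,v1:34,v2:inf,v3:24,v4:0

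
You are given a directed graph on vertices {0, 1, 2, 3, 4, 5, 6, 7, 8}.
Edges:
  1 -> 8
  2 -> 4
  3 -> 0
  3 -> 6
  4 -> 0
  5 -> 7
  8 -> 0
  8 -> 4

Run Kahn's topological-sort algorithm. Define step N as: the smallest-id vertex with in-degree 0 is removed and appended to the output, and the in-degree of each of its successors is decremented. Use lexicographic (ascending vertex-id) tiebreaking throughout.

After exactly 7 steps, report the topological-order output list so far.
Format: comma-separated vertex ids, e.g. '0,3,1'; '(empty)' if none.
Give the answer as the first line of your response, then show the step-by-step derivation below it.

1,2,3,5,6,7,8

step 1: output 1; order=[1]; indeg=(3,0,0,0,2,0,1,1,0)
step 2: output 2; order=[1,2]; indeg=(3,0,0,0,1,0,1,1,0)
step 3: output 3; order=[1,2,3]; indeg=(2,0,0,0,1,0,0,1,0)
step 4: output 5; order=[1,2,3,5]; indeg=(2,0,0,0,1,0,0,0,0)
step 5: output 6; order=[1,2,3,5,6]; indeg=(2,0,0,0,1,0,0,0,0)
step 6: output 7; order=[1,2,3,5,6,7]; indeg=(2,0,0,0,1,0,0,0,0)
step 7: output 8; order=[1,2,3,5,6,7,8]; indeg=(1,0,0,0,0,0,0,0,0)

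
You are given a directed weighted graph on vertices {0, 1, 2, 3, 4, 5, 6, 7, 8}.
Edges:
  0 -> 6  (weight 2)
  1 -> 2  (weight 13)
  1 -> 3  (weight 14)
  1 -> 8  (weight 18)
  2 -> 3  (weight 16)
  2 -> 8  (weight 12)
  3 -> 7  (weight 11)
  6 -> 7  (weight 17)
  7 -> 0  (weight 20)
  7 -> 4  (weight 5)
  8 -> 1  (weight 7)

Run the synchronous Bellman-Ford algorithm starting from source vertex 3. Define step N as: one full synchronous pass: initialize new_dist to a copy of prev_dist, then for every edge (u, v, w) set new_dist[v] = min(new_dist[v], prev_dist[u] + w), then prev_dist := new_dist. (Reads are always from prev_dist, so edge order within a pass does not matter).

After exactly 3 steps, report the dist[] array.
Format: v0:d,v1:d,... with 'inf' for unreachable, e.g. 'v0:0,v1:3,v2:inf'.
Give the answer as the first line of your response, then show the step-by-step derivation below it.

v0:31,v1:inf,v2:inf,v3:0,v4:16,v5:inf,v6:33,v7:11,v8:inf

step 1: dist = v0:inf,v1:inf,v2:inf,v3:0,v4:inf,v5:inf,v6:inf,v7:11,v8:inf
step 2: dist = v0:31,v1:inf,v2:inf,v3:0,v4:16,v5:inf,v6:inf,v7:11,v8:inf
step 3: dist = v0:31,v1:inf,v2:inf,v3:0,v4:16,v5:inf,v6:33,v7:11,v8:inf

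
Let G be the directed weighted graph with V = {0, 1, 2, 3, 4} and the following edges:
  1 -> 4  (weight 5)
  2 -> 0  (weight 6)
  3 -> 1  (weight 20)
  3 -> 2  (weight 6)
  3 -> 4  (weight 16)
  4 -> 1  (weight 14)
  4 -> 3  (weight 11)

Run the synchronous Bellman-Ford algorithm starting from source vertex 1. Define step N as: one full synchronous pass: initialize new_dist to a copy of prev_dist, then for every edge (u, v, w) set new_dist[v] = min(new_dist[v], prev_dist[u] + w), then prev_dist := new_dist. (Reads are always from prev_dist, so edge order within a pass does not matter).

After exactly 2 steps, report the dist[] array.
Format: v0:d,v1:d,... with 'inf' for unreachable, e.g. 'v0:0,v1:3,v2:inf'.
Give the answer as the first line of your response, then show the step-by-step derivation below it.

v0:inf,v1:0,v2:inf,v3:16,v4:5

step 1: dist = v0:inf,v1:0,v2:inf,v3:inf,v4:5
step 2: dist = v0:inf,v1:0,v2:inf,v3:16,v4:5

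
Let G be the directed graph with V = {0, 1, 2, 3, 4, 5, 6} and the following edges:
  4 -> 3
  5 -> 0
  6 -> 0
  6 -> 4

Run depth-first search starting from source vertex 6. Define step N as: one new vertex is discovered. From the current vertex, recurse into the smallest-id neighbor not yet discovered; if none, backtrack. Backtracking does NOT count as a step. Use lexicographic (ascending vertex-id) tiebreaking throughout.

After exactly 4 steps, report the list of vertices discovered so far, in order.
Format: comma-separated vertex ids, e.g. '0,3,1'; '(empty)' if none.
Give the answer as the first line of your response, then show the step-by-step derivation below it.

6,0,4,3

step 1: discover 6; path=6; order=6
step 2: discover 0; path=6>0; order=6,0
step 3: discover 4; path=6>4; order=6,0,4
step 4: discover 3; path=6>4>3; order=6,0,4,3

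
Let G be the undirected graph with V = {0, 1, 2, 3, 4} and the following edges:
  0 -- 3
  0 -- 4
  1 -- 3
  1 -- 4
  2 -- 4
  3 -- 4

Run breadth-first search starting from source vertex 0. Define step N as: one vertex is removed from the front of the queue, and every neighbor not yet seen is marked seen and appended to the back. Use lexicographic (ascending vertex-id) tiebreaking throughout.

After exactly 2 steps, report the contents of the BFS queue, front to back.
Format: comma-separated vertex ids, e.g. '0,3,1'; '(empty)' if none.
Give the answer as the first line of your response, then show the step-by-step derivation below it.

4,1

step 1: dequeue 0; queue=[3,4]; order=0
step 2: dequeue 3; queue=[4,1]; order=0,3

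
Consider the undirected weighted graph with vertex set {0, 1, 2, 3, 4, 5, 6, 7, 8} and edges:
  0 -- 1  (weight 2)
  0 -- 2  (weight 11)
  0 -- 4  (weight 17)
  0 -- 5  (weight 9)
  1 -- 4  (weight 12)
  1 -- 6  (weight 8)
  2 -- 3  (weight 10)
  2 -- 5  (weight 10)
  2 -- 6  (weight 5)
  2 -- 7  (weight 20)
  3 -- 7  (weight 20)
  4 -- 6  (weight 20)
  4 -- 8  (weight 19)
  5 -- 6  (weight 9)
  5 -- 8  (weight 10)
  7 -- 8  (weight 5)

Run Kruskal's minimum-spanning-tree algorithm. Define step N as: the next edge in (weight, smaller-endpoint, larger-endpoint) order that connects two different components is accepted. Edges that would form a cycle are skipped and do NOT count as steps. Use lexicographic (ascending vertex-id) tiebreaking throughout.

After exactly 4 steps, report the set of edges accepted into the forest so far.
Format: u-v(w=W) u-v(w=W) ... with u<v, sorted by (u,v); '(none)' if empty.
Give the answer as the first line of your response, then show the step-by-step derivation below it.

0-1(w=2) 1-6(w=8) 2-6(w=5) 7-8(w=5)

step 1: add edge 0-1 (w=2); MST = {0-1(w=2)}
step 2: add edge 2-6 (w=5); MST = {0-1(w=2) 2-6(w=5)}
step 3: add edge 7-8 (w=5); MST = {0-1(w=2) 2-6(w=5) 7-8(w=5)}
step 4: add edge 1-6 (w=8); MST = {0-1(w=2) 1-6(w=8) 2-6(w=5) 7-8(w=5)}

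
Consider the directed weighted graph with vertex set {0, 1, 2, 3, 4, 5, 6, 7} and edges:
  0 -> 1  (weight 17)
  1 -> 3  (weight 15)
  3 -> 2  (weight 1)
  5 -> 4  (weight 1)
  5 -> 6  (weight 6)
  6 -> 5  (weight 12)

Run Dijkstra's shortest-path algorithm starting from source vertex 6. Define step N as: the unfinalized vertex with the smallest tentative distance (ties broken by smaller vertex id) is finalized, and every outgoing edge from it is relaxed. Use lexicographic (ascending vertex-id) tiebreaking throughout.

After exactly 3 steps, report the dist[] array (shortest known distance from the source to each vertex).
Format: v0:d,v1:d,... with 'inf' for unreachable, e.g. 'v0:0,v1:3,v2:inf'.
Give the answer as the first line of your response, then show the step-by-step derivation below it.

v0:inf,v1:inf,v2:inf,v3:inf,v4:13,v5:12,v6:0,v7:inf

step 1: dist = v0:inf,v1:inf,v2:inf,v3:inf,v4:inf,v5:12,v6:0,v7:inf
step 2: dist = v0:inf,v1:inf,v2:inf,v3:inf,v4:13,v5:12,v6:0,v7:inf
step 3: dist = v0:inf,v1:inf,v2:inf,v3:inf,v4:13,v5:12,v6:0,v7:inf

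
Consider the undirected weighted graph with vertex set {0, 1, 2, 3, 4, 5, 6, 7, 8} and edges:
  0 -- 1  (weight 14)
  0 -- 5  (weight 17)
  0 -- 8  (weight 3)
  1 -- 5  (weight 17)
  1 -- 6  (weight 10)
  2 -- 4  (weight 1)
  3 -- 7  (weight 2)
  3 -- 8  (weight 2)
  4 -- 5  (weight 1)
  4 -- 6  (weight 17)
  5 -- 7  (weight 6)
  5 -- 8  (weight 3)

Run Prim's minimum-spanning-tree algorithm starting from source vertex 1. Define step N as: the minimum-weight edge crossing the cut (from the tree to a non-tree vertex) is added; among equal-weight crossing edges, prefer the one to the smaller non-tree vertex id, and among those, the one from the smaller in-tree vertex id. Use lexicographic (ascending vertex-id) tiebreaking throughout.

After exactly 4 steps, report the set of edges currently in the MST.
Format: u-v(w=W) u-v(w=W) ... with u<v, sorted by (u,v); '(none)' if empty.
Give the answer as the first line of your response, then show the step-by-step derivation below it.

0-1(w=14) 0-8(w=3) 1-6(w=10) 3-8(w=2)

step 1: add edge 1-6 (w=10); MST = {1-6(w=10)}
step 2: add edge 0-1 (w=14); MST = {0-1(w=14) 1-6(w=10)}
step 3: add edge 0-8 (w=3); MST = {0-1(w=14) 0-8(w=3) 1-6(w=10)}
step 4: add edge 3-8 (w=2); MST = {0-1(w=14) 0-8(w=3) 1-6(w=10) 3-8(w=2)}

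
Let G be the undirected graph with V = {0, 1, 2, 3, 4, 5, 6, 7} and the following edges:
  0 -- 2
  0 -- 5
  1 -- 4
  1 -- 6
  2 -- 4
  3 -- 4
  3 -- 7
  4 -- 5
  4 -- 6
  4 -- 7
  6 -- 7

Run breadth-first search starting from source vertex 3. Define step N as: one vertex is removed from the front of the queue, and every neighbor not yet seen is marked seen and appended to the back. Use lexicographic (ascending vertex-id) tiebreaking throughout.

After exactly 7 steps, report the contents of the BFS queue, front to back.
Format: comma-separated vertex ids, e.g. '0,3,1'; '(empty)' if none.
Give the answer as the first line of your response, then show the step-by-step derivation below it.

0

step 1: dequeue 3; queue=[4,7]; order=3
step 2: dequeue 4; queue=[7,1,2,5,6]; order=3,4
step 3: dequeue 7; queue=[1,2,5,6]; order=3,4,7
step 4: dequeue 1; queue=[2,5,6]; order=3,4,7,1
step 5: dequeue 2; queue=[5,6,0]; order=3,4,7,1,2
step 6: dequeue 5; queue=[6,0]; order=3,4,7,1,2,5
step 7: dequeue 6; queue=[0]; order=3,4,7,1,2,5,6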